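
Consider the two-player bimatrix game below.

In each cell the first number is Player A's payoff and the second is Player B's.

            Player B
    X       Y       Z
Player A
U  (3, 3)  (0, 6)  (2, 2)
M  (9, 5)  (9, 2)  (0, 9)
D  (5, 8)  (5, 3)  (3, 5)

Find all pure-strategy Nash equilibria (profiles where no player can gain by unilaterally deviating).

none

Player A against X: payoffs 3, 9, 5 → best response M.
Player A against Y: payoffs 0, 9, 5 → best response M.
Player A against Z: payoffs 2, 0, 3 → best response D.
Player B against U: payoffs 3, 6, 2 → best response Y.
Player B against M: payoffs 5, 2, 9 → best response Z.
Player B against D: payoffs 8, 3, 5 → best response X.
No profile is a mutual best response for all players.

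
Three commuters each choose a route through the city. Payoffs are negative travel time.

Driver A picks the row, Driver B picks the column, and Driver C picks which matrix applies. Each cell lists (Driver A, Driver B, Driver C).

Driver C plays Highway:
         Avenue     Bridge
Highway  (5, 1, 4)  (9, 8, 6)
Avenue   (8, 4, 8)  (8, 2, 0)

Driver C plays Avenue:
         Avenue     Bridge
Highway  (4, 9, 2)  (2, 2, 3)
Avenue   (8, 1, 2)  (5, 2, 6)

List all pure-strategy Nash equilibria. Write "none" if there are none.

The pure Nash equilibria are (Highway, Bridge, Highway); (Avenue, Avenue, Highway); (Avenue, Bridge, Avenue).

Driver A against (Avenue, Highway): payoffs 5, 8 → best response Avenue.
Driver A against (Avenue, Avenue): payoffs 4, 8 → best response Avenue.
Driver A against (Bridge, Highway): payoffs 9, 8 → best response Highway.
Driver A against (Bridge, Avenue): payoffs 2, 5 → best response Avenue.
Driver B against (Highway, Highway): payoffs 1, 8 → best response Bridge.
Driver B against (Highway, Avenue): payoffs 9, 2 → best response Avenue.
Driver B against (Avenue, Highway): payoffs 4, 2 → best response Avenue.
Driver B against (Avenue, Avenue): payoffs 1, 2 → best response Bridge.
Driver C against (Highway, Avenue): payoffs 4, 2 → best response Highway.
Driver C against (Highway, Bridge): payoffs 6, 3 → best response Highway.
Driver C against (Avenue, Avenue): payoffs 8, 2 → best response Highway.
Driver C against (Avenue, Bridge): payoffs 0, 6 → best response Avenue.
Mutual best responses: (Highway, Bridge, Highway); (Avenue, Avenue, Highway); (Avenue, Bridge, Avenue).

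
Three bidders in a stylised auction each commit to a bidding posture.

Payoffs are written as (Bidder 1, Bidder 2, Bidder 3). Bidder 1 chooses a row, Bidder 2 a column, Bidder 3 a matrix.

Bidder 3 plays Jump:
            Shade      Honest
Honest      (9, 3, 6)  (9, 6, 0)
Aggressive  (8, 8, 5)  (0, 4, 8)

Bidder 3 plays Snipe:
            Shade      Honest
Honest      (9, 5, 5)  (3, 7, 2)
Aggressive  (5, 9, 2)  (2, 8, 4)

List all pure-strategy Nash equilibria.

(Honest, Honest, Snipe)

(Honest, Shade, Jump): Bidder 2 can switch to Honest (3 → 6). Not NE.
(Honest, Shade, Snipe): Bidder 2 can switch to Honest (5 → 7). Not NE.
(Honest, Honest, Jump): Bidder 3 can switch to Snipe (0 → 2). Not NE.
(Honest, Honest, Snipe): Bidder 1 gets 3, best alternative 2; Bidder 2 gets 7, best alternative 5; Bidder 3 gets 2, best alternative 0. No profitable deviation — NE.
(Aggressive, Shade, Jump): Bidder 1 can switch to Honest (8 → 9). Not NE.
(Aggressive, Shade, Snipe): Bidder 1 can switch to Honest (5 → 9). Not NE.
(Aggressive, Honest, Jump): Bidder 1 can switch to Honest (0 → 9). Not NE.
(Aggressive, Honest, Snipe): Bidder 1 can switch to Honest (2 → 3). Not NE.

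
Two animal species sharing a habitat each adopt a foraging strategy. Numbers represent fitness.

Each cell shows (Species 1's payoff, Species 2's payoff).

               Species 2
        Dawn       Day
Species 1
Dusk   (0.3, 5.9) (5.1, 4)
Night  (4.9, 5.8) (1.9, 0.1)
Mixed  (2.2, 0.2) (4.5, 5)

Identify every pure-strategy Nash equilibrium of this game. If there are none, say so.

(Dusk, Dawn): Species 1 can switch to Night (0.3 → 4.9). Not NE.
(Dusk, Day): Species 2 can switch to Dawn (4 → 5.9). Not NE.
(Night, Dawn): Species 1 gets 4.9, best alternative 2.2; Species 2 gets 5.8, best alternative 0.1. No profitable deviation — NE.
(Night, Day): Species 1 can switch to Dusk (1.9 → 5.1). Not NE.
(Mixed, Dawn): Species 1 can switch to Night (2.2 → 4.9). Not NE.
(Mixed, Day): Species 1 can switch to Dusk (4.5 → 5.1). Not NE.

The unique pure-strategy Nash equilibrium is (Night, Dawn).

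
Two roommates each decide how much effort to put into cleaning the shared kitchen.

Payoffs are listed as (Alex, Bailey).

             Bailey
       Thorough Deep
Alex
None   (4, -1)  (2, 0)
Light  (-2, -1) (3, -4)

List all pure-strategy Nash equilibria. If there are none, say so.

For each player, find the best response to each opponent profile; mutual best responses are the pure NE.
Alex against Thorough: payoffs 4, -2 → best response None.
Alex against Deep: payoffs 2, 3 → best response Light.
Bailey against None: payoffs -1, 0 → best response Deep.
Bailey against Light: payoffs -1, -4 → best response Thorough.
No profile is a mutual best response for all players.

none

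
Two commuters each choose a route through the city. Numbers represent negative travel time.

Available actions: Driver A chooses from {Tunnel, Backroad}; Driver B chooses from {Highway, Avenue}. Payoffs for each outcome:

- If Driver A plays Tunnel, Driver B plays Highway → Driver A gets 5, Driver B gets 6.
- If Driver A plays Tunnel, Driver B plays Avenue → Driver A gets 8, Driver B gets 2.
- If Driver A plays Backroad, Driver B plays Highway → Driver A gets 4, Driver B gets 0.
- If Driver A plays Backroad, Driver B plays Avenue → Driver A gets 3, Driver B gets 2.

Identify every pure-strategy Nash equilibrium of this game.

The unique pure-strategy Nash equilibrium is (Tunnel, Highway).

Driver A against Highway: payoffs 5, 4 → best response Tunnel.
Driver A against Avenue: payoffs 8, 3 → best response Tunnel.
Driver B against Tunnel: payoffs 6, 2 → best response Highway.
Driver B against Backroad: payoffs 0, 2 → best response Avenue.
Mutual best responses: (Tunnel, Highway).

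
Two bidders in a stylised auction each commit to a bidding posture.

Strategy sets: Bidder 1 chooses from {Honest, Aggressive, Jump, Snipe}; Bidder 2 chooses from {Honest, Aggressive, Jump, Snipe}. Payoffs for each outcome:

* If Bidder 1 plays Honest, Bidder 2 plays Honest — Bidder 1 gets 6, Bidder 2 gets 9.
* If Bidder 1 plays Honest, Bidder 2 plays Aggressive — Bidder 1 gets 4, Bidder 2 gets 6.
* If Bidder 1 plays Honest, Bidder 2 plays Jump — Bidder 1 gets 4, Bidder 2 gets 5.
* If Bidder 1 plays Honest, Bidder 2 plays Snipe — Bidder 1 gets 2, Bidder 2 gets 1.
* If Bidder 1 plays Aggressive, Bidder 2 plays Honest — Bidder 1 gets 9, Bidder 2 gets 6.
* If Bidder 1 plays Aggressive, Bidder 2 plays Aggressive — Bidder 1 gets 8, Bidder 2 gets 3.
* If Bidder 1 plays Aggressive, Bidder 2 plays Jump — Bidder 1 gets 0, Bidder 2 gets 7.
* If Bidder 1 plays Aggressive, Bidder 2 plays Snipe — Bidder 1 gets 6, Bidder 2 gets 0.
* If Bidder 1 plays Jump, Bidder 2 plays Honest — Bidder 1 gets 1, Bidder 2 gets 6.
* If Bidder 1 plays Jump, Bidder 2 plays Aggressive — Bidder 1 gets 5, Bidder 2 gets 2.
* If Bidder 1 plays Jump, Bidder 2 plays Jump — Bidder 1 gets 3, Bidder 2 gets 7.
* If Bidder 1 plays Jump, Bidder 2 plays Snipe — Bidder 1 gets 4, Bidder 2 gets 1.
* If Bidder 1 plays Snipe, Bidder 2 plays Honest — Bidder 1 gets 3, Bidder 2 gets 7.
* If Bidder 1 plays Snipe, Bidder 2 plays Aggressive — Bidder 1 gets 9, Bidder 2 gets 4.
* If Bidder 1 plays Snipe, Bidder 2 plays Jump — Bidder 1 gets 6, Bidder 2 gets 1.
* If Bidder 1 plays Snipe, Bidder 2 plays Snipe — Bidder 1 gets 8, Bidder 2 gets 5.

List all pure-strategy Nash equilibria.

(Honest, Honest): Bidder 1 can switch to Aggressive (6 → 9). Not NE.
(Honest, Aggressive): Bidder 1 can switch to Aggressive (4 → 8). Not NE.
(Honest, Jump): Bidder 1 can switch to Snipe (4 → 6). Not NE.
(Honest, Snipe): Bidder 1 can switch to Aggressive (2 → 6). Not NE.
(Aggressive, Honest): Bidder 2 can switch to Jump (6 → 7). Not NE.
(Aggressive, Aggressive): Bidder 1 can switch to Snipe (8 → 9). Not NE.
(Aggressive, Jump): Bidder 1 can switch to Honest (0 → 4). Not NE.
(Aggressive, Snipe): Bidder 1 can switch to Snipe (6 → 8). Not NE.
(Jump, Honest): Bidder 1 can switch to Honest (1 → 6). Not NE.
(Jump, Aggressive): Bidder 1 can switch to Aggressive (5 → 8). Not NE.
(Jump, Jump): Bidder 1 can switch to Honest (3 → 4). Not NE.
(Jump, Snipe): Bidder 1 can switch to Aggressive (4 → 6). Not NE.
(The remaining 4 profiles each have a profitable deviation by the same check.)

No pure-strategy Nash equilibrium.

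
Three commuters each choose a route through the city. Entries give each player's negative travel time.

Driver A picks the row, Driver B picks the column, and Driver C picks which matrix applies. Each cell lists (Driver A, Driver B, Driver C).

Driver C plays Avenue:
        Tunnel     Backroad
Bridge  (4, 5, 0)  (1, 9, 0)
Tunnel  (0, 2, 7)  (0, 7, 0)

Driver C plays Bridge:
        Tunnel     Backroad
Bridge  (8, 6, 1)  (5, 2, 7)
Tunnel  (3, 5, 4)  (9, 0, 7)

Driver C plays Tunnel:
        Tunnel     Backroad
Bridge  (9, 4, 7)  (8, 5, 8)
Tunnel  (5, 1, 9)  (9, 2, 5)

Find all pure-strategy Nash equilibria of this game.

(Bridge, Tunnel, Avenue): Driver B can switch to Backroad (5 → 9). Not NE.
(Bridge, Tunnel, Bridge): Driver C can switch to Tunnel (1 → 7). Not NE.
(Bridge, Tunnel, Tunnel): Driver B can switch to Backroad (4 → 5). Not NE.
(Bridge, Backroad, Avenue): Driver C can switch to Bridge (0 → 7). Not NE.
(Bridge, Backroad, Bridge): Driver A can switch to Tunnel (5 → 9). Not NE.
(Bridge, Backroad, Tunnel): Driver A can switch to Tunnel (8 → 9). Not NE.
(Tunnel, Tunnel, Avenue): Driver A can switch to Bridge (0 → 4). Not NE.
(Tunnel, Tunnel, Bridge): Driver A can switch to Bridge (3 → 8). Not NE.
(Tunnel, Tunnel, Tunnel): Driver A can switch to Bridge (5 → 9). Not NE.
(Tunnel, Backroad, Avenue): Driver A can switch to Bridge (0 → 1). Not NE.
(Tunnel, Backroad, Bridge): Driver B can switch to Tunnel (0 → 5). Not NE.
(Tunnel, Backroad, Tunnel): Driver C can switch to Bridge (5 → 7). Not NE.

There is no pure-strategy Nash equilibrium.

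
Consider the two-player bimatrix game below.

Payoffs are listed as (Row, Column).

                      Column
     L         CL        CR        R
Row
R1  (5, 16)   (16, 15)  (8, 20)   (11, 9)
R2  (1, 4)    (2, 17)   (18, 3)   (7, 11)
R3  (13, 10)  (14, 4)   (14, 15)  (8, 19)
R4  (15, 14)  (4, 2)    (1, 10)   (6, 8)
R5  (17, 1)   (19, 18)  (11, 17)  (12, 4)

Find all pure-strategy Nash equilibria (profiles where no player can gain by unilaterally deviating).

(R5, CL)

Row against L: payoffs 5, 1, 13, 15, 17 → best response R5.
Row against CL: payoffs 16, 2, 14, 4, 19 → best response R5.
Row against CR: payoffs 8, 18, 14, 1, 11 → best response R2.
Row against R: payoffs 11, 7, 8, 6, 12 → best response R5.
Column against R1: payoffs 16, 15, 20, 9 → best response CR.
Column against R2: payoffs 4, 17, 3, 11 → best response CL.
Column against R3: payoffs 10, 4, 15, 19 → best response R.
Column against R4: payoffs 14, 2, 10, 8 → best response L.
Column against R5: payoffs 1, 18, 17, 4 → best response CL.
Mutual best responses: (R5, CL).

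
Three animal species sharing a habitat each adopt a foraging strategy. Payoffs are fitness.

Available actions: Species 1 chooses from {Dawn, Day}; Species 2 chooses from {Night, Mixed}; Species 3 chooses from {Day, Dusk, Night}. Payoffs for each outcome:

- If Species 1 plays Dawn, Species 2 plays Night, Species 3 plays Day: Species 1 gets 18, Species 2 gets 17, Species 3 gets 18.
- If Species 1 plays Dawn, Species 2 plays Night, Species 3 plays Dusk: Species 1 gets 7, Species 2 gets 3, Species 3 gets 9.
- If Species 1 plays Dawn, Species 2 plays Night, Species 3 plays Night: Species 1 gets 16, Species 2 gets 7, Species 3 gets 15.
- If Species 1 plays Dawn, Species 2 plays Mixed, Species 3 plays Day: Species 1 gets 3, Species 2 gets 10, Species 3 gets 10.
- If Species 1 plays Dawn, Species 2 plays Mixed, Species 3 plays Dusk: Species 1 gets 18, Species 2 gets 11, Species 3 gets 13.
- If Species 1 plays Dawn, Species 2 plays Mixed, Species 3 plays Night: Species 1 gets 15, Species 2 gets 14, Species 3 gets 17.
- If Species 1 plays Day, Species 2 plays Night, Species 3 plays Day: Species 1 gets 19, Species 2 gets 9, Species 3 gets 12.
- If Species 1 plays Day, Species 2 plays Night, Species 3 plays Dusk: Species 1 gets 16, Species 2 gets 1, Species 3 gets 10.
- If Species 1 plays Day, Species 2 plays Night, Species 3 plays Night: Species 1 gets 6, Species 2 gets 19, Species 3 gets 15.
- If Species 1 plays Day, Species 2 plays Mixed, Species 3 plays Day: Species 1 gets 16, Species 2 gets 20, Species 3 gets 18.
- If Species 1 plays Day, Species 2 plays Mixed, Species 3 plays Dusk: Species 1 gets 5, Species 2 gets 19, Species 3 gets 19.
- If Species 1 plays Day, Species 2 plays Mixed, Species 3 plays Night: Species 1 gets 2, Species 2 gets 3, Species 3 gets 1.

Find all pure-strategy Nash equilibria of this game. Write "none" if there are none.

Species 1 against (Night, Day): payoffs 18, 19 → best response Day.
Species 1 against (Night, Dusk): payoffs 7, 16 → best response Day.
Species 1 against (Night, Night): payoffs 16, 6 → best response Dawn.
Species 1 against (Mixed, Day): payoffs 3, 16 → best response Day.
Species 1 against (Mixed, Dusk): payoffs 18, 5 → best response Dawn.
Species 1 against (Mixed, Night): payoffs 15, 2 → best response Dawn.
Species 2 against (Dawn, Day): payoffs 17, 10 → best response Night.
Species 2 against (Dawn, Dusk): payoffs 3, 11 → best response Mixed.
Species 2 against (Dawn, Night): payoffs 7, 14 → best response Mixed.
Species 2 against (Day, Day): payoffs 9, 20 → best response Mixed.
Species 2 against (Day, Dusk): payoffs 1, 19 → best response Mixed.
Species 2 against (Day, Night): payoffs 19, 3 → best response Night.
Species 3 against (Dawn, Night): payoffs 18, 9, 15 → best response Day.
Species 3 against (Dawn, Mixed): payoffs 10, 13, 17 → best response Night.
Species 3 against (Day, Night): payoffs 12, 10, 15 → best response Night.
Species 3 against (Day, Mixed): payoffs 18, 19, 1 → best response Dusk.
Mutual best responses: (Dawn, Mixed, Night).

The unique pure-strategy Nash equilibrium is (Dawn, Mixed, Night).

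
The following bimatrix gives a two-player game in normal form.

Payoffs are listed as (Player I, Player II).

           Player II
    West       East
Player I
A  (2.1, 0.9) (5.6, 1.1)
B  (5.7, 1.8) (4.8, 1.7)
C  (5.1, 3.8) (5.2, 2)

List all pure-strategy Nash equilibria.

Player I against West: payoffs 2.1, 5.7, 5.1 → best response B.
Player I against East: payoffs 5.6, 4.8, 5.2 → best response A.
Player II against A: payoffs 0.9, 1.1 → best response East.
Player II against B: payoffs 1.8, 1.7 → best response West.
Player II against C: payoffs 3.8, 2 → best response West.
Mutual best responses: (A, East); (B, West).

(A, East) and (B, West)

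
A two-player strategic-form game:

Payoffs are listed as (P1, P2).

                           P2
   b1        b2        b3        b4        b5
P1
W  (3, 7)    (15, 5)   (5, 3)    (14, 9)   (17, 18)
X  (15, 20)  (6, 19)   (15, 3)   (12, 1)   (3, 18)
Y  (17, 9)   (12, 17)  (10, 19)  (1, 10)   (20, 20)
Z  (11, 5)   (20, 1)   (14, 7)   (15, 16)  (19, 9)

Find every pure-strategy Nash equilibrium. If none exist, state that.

P1 against b1: payoffs 3, 15, 17, 11 → best response Y.
P1 against b2: payoffs 15, 6, 12, 20 → best response Z.
P1 against b3: payoffs 5, 15, 10, 14 → best response X.
P1 against b4: payoffs 14, 12, 1, 15 → best response Z.
P1 against b5: payoffs 17, 3, 20, 19 → best response Y.
P2 against W: payoffs 7, 5, 3, 9, 18 → best response b5.
P2 against X: payoffs 20, 19, 3, 1, 18 → best response b1.
P2 against Y: payoffs 9, 17, 19, 10, 20 → best response b5.
P2 against Z: payoffs 5, 1, 7, 16, 9 → best response b4.
Mutual best responses: (Y, b5); (Z, b4).

(Y, b5); (Z, b4)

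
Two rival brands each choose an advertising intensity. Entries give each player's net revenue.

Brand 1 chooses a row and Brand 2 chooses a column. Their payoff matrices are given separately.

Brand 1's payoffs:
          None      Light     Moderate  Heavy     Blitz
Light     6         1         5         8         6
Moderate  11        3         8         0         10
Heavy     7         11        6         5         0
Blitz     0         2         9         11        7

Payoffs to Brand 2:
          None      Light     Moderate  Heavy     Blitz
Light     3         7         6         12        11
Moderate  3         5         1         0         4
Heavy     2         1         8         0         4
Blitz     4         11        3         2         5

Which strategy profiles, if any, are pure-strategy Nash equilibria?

This game has no pure Nash equilibrium.

Brand 1 against None: payoffs 6, 11, 7, 0 → best response Moderate.
Brand 1 against Light: payoffs 1, 3, 11, 2 → best response Heavy.
Brand 1 against Moderate: payoffs 5, 8, 6, 9 → best response Blitz.
Brand 1 against Heavy: payoffs 8, 0, 5, 11 → best response Blitz.
Brand 1 against Blitz: payoffs 6, 10, 0, 7 → best response Moderate.
Brand 2 against Light: payoffs 3, 7, 6, 12, 11 → best response Heavy.
Brand 2 against Moderate: payoffs 3, 5, 1, 0, 4 → best response Light.
Brand 2 against Heavy: payoffs 2, 1, 8, 0, 4 → best response Moderate.
Brand 2 against Blitz: payoffs 4, 11, 3, 2, 5 → best response Light.
No profile is a mutual best response for all players.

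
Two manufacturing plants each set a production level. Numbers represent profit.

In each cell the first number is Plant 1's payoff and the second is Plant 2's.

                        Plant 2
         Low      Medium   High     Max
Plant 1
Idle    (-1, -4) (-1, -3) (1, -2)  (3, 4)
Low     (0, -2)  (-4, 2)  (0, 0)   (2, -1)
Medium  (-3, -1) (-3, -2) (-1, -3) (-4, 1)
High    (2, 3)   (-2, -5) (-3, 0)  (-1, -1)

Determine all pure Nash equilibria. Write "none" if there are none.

(Idle, Low): Plant 1 can switch to Low (-1 → 0). Not NE.
(Idle, Medium): Plant 2 can switch to High (-3 → -2). Not NE.
(Idle, High): Plant 2 can switch to Max (-2 → 4). Not NE.
(Idle, Max): Plant 1 gets 3, best alternative 2; Plant 2 gets 4, best alternative -2. No profitable deviation — NE.
(Low, Low): Plant 1 can switch to High (0 → 2). Not NE.
(Low, Medium): Plant 1 can switch to Idle (-4 → -1). Not NE.
(Low, High): Plant 1 can switch to Idle (0 → 1). Not NE.
(Low, Max): Plant 1 can switch to Idle (2 → 3). Not NE.
(Medium, Low): Plant 1 can switch to Idle (-3 → -1). Not NE.
(Medium, Medium): Plant 1 can switch to Idle (-3 → -1). Not NE.
(Medium, High): Plant 1 can switch to Idle (-1 → 1). Not NE.
(High, Low): Plant 1 gets 2, best alternative 0; Plant 2 gets 3, best alternative 0. No profitable deviation — NE.
(The remaining 4 profiles each have a profitable deviation by the same check.)

Pure-strategy Nash equilibria: (Idle, Max); (High, Low)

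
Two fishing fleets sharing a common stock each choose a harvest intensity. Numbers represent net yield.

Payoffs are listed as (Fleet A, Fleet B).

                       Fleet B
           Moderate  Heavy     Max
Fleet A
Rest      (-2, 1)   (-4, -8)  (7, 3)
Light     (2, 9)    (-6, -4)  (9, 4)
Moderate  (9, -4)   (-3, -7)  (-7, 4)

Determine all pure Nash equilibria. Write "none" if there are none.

There is no pure-strategy Nash equilibrium.

(Rest, Moderate): Fleet A can switch to Light (-2 → 2). Not NE.
(Rest, Heavy): Fleet A can switch to Moderate (-4 → -3). Not NE.
(Rest, Max): Fleet A can switch to Light (7 → 9). Not NE.
(Light, Moderate): Fleet A can switch to Moderate (2 → 9). Not NE.
(Light, Heavy): Fleet A can switch to Rest (-6 → -4). Not NE.
(Light, Max): Fleet B can switch to Moderate (4 → 9). Not NE.
(Moderate, Moderate): Fleet B can switch to Max (-4 → 4). Not NE.
(Moderate, Heavy): Fleet B can switch to Moderate (-7 → -4). Not NE.
(Moderate, Max): Fleet A can switch to Rest (-7 → 7). Not NE.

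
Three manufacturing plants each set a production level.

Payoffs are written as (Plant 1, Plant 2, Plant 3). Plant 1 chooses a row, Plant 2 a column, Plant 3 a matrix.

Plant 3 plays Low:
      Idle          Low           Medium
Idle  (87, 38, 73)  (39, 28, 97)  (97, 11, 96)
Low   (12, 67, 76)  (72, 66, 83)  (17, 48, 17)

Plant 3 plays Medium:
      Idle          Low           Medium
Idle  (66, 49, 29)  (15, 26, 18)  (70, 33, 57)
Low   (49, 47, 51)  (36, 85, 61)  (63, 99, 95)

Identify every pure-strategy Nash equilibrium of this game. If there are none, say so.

The unique pure-strategy Nash equilibrium is (Idle, Idle, Low).

Plant 1 against (Idle, Low): payoffs 87, 12 → best response Idle.
Plant 1 against (Idle, Medium): payoffs 66, 49 → best response Idle.
Plant 1 against (Low, Low): payoffs 39, 72 → best response Low.
Plant 1 against (Low, Medium): payoffs 15, 36 → best response Low.
Plant 1 against (Medium, Low): payoffs 97, 17 → best response Idle.
Plant 1 against (Medium, Medium): payoffs 70, 63 → best response Idle.
Plant 2 against (Idle, Low): payoffs 38, 28, 11 → best response Idle.
Plant 2 against (Idle, Medium): payoffs 49, 26, 33 → best response Idle.
Plant 2 against (Low, Low): payoffs 67, 66, 48 → best response Idle.
Plant 2 against (Low, Medium): payoffs 47, 85, 99 → best response Medium.
Plant 3 against (Idle, Idle): payoffs 73, 29 → best response Low.
Plant 3 against (Idle, Low): payoffs 97, 18 → best response Low.
Plant 3 against (Idle, Medium): payoffs 96, 57 → best response Low.
Plant 3 against (Low, Idle): payoffs 76, 51 → best response Low.
Plant 3 against (Low, Low): payoffs 83, 61 → best response Low.
Plant 3 against (Low, Medium): payoffs 17, 95 → best response Medium.
Mutual best responses: (Idle, Idle, Low).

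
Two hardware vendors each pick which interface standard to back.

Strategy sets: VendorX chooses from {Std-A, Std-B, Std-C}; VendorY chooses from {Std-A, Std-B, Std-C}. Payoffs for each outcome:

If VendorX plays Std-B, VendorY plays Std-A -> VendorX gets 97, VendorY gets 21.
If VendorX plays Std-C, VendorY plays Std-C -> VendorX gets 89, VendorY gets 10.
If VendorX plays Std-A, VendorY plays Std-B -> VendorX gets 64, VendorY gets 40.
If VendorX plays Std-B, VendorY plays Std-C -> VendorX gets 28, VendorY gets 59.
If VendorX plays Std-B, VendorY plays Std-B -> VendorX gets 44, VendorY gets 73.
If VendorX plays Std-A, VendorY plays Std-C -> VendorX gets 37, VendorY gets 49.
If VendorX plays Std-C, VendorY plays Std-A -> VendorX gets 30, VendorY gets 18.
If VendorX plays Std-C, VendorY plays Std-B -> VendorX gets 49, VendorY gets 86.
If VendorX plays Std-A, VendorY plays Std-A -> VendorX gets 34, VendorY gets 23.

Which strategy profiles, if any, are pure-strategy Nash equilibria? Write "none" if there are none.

No pure-strategy Nash equilibrium.

VendorX against Std-A: payoffs 34, 97, 30 → best response Std-B.
VendorX against Std-B: payoffs 64, 44, 49 → best response Std-A.
VendorX against Std-C: payoffs 37, 28, 89 → best response Std-C.
VendorY against Std-A: payoffs 23, 40, 49 → best response Std-C.
VendorY against Std-B: payoffs 21, 73, 59 → best response Std-B.
VendorY against Std-C: payoffs 18, 86, 10 → best response Std-B.
No profile is a mutual best response for all players.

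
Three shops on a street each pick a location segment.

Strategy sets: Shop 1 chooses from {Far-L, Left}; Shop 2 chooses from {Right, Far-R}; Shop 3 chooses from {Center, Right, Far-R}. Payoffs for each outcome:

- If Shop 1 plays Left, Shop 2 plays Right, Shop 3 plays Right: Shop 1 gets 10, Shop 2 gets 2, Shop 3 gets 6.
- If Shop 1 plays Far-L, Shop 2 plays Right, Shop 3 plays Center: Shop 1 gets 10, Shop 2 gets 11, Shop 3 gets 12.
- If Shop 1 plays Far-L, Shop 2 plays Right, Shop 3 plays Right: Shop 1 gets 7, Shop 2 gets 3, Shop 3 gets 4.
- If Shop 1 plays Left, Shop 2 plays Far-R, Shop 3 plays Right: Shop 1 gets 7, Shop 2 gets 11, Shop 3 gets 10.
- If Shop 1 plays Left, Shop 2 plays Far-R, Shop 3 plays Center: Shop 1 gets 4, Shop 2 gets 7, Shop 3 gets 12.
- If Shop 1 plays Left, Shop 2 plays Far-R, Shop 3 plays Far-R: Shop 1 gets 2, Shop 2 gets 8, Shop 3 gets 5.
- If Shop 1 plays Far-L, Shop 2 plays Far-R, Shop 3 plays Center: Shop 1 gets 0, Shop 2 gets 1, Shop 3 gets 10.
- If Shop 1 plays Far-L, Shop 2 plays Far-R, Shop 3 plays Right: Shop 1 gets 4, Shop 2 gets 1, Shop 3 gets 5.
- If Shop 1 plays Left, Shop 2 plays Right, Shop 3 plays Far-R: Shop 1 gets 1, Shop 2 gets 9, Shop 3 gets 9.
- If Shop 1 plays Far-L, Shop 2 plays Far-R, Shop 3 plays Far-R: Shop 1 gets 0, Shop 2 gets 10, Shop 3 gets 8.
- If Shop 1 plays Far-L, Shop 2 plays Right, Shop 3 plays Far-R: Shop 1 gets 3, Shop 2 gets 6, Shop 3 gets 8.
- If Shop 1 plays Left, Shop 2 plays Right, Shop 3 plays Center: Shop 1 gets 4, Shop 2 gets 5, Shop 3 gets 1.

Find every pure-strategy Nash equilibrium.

(Far-L, Right, Center): Shop 1 gets 10, best alternative 4; Shop 2 gets 11, best alternative 1; Shop 3 gets 12, best alternative 8. No profitable deviation — NE.
(Far-L, Right, Right): Shop 1 can switch to Left (7 → 10). Not NE.
(Far-L, Right, Far-R): Shop 2 can switch to Far-R (6 → 10). Not NE.
(Far-L, Far-R, Center): Shop 1 can switch to Left (0 → 4). Not NE.
(Far-L, Far-R, Right): Shop 1 can switch to Left (4 → 7). Not NE.
(Far-L, Far-R, Far-R): Shop 1 can switch to Left (0 → 2). Not NE.
(Left, Right, Center): Shop 1 can switch to Far-L (4 → 10). Not NE.
(Left, Right, Right): Shop 2 can switch to Far-R (2 → 11). Not NE.
(Left, Right, Far-R): Shop 1 can switch to Far-L (1 → 3). Not NE.
(Left, Far-R, Center): Shop 1 gets 4, best alternative 0; Shop 2 gets 7, best alternative 5; Shop 3 gets 12, best alternative 10. No profitable deviation — NE.
(Left, Far-R, Right): Shop 3 can switch to Center (10 → 12). Not NE.
(Left, Far-R, Far-R): Shop 2 can switch to Right (8 → 9). Not NE.

Pure-strategy Nash equilibria: (Far-L, Right, Center); (Left, Far-R, Center)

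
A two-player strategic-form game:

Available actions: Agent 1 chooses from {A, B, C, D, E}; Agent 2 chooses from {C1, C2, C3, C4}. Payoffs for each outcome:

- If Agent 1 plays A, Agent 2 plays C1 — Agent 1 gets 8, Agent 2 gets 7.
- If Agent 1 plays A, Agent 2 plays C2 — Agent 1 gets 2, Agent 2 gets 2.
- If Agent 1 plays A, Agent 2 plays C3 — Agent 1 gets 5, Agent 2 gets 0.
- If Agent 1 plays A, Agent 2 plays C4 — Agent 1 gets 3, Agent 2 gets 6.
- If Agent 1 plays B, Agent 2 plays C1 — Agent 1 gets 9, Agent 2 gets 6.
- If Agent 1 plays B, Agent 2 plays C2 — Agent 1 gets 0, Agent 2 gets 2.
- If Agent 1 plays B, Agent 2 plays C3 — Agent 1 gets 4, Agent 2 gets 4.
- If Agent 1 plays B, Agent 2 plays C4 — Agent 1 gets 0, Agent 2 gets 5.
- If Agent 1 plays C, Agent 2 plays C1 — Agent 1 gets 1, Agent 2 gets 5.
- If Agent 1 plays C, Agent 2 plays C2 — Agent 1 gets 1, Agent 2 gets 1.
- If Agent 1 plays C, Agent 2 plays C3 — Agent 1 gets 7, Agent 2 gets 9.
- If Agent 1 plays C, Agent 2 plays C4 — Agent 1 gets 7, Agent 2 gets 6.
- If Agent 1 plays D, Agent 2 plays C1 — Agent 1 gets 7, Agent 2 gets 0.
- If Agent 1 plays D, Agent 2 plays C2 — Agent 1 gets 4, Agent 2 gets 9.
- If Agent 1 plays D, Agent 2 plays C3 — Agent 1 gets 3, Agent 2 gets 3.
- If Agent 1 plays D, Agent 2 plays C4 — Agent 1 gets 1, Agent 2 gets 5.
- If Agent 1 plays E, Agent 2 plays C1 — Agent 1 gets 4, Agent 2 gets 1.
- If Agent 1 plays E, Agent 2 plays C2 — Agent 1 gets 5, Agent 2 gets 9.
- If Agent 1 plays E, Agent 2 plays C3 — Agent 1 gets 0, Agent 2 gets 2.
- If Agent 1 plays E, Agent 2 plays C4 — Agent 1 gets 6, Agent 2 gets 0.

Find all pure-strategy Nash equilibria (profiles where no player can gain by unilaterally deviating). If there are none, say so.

Pure-strategy Nash equilibria: (B, C1); (C, C3); (E, C2)

Agent 1 against C1: payoffs 8, 9, 1, 7, 4 → best response B.
Agent 1 against C2: payoffs 2, 0, 1, 4, 5 → best response E.
Agent 1 against C3: payoffs 5, 4, 7, 3, 0 → best response C.
Agent 1 against C4: payoffs 3, 0, 7, 1, 6 → best response C.
Agent 2 against A: payoffs 7, 2, 0, 6 → best response C1.
Agent 2 against B: payoffs 6, 2, 4, 5 → best response C1.
Agent 2 against C: payoffs 5, 1, 9, 6 → best response C3.
Agent 2 against D: payoffs 0, 9, 3, 5 → best response C2.
Agent 2 against E: payoffs 1, 9, 2, 0 → best response C2.
Mutual best responses: (B, C1); (C, C3); (E, C2).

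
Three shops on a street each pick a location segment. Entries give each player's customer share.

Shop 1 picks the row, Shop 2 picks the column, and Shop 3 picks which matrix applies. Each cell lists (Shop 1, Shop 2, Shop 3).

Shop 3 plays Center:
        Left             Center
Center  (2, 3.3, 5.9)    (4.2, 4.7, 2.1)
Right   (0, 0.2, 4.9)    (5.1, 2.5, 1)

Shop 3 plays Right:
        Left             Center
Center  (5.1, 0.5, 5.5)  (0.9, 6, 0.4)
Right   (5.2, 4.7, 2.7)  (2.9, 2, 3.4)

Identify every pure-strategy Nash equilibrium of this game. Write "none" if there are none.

There is no pure-strategy Nash equilibrium.

(Center, Left, Center): Shop 2 can switch to Center (3.3 → 4.7). Not NE.
(Center, Left, Right): Shop 1 can switch to Right (5.1 → 5.2). Not NE.
(Center, Center, Center): Shop 1 can switch to Right (4.2 → 5.1). Not NE.
(Center, Center, Right): Shop 1 can switch to Right (0.9 → 2.9). Not NE.
(Right, Left, Center): Shop 1 can switch to Center (0 → 2). Not NE.
(Right, Left, Right): Shop 3 can switch to Center (2.7 → 4.9). Not NE.
(The remaining 2 profiles each have a profitable deviation by the same check.)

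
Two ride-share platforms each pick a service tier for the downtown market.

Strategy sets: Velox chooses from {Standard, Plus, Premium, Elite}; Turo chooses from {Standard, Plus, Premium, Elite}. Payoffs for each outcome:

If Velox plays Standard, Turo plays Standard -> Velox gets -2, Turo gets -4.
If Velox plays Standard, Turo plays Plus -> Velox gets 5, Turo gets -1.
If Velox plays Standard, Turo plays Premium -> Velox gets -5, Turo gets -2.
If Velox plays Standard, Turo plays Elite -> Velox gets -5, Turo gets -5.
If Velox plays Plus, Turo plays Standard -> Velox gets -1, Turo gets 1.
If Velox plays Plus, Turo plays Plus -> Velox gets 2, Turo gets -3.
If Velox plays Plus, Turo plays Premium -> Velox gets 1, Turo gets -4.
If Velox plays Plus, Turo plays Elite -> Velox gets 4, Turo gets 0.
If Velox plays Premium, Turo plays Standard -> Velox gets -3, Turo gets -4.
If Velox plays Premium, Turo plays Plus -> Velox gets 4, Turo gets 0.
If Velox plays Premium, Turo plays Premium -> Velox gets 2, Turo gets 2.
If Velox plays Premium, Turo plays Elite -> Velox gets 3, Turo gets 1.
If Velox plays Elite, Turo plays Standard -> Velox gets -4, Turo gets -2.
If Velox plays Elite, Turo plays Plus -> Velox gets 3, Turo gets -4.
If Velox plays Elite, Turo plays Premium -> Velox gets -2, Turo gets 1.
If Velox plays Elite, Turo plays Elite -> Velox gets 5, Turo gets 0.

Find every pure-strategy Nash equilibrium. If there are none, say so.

Velox against Standard: payoffs -2, -1, -3, -4 → best response Plus.
Velox against Plus: payoffs 5, 2, 4, 3 → best response Standard.
Velox against Premium: payoffs -5, 1, 2, -2 → best response Premium.
Velox against Elite: payoffs -5, 4, 3, 5 → best response Elite.
Turo against Standard: payoffs -4, -1, -2, -5 → best response Plus.
Turo against Plus: payoffs 1, -3, -4, 0 → best response Standard.
Turo against Premium: payoffs -4, 0, 2, 1 → best response Premium.
Turo against Elite: payoffs -2, -4, 1, 0 → best response Premium.
Mutual best responses: (Standard, Plus); (Plus, Standard); (Premium, Premium).

Pure-strategy Nash equilibria: (Standard, Plus); (Plus, Standard); (Premium, Premium)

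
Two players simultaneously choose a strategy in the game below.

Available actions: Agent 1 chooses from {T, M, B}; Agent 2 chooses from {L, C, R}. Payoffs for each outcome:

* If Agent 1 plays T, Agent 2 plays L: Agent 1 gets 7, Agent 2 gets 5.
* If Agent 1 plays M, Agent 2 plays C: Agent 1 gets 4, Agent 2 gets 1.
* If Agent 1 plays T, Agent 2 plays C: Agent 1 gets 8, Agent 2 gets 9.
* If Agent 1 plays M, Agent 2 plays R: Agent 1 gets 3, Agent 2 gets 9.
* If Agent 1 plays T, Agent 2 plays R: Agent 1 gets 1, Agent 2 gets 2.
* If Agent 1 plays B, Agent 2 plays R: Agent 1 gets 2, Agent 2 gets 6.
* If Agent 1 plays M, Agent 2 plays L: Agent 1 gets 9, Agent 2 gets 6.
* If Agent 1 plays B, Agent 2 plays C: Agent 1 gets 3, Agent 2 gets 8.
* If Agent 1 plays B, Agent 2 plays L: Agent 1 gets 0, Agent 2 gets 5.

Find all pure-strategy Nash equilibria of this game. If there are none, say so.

Pure-strategy Nash equilibria: (T, C), (M, R)

Agent 1 against L: payoffs 7, 9, 0 → best response M.
Agent 1 against C: payoffs 8, 4, 3 → best response T.
Agent 1 against R: payoffs 1, 3, 2 → best response M.
Agent 2 against T: payoffs 5, 9, 2 → best response C.
Agent 2 against M: payoffs 6, 1, 9 → best response R.
Agent 2 against B: payoffs 5, 8, 6 → best response C.
Mutual best responses: (T, C); (M, R).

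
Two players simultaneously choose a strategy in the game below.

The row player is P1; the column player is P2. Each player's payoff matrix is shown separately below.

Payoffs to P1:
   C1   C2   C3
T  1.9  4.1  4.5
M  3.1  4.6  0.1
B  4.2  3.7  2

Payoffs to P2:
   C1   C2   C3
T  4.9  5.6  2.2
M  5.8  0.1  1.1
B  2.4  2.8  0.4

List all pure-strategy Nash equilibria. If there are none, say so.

There is no pure-strategy Nash equilibrium.

Mark each player's best response to every combination of opponents' strategies; a profile where every player is best-responding is a pure Nash equilibrium.
P1 against C1: payoffs 1.9, 3.1, 4.2 → best response B.
P1 against C2: payoffs 4.1, 4.6, 3.7 → best response M.
P1 against C3: payoffs 4.5, 0.1, 2 → best response T.
P2 against T: payoffs 4.9, 5.6, 2.2 → best response C2.
P2 against M: payoffs 5.8, 0.1, 1.1 → best response C1.
P2 against B: payoffs 2.4, 2.8, 0.4 → best response C2.
No profile is a mutual best response for all players.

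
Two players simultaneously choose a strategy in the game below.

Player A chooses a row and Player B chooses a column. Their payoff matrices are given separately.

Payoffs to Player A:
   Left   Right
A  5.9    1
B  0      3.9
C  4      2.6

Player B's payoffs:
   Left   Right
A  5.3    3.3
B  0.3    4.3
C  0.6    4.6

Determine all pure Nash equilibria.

The pure Nash equilibria are (A, Left), (B, Right).

Player A against Left: payoffs 5.9, 0, 4 → best response A.
Player A against Right: payoffs 1, 3.9, 2.6 → best response B.
Player B against A: payoffs 5.3, 3.3 → best response Left.
Player B against B: payoffs 0.3, 4.3 → best response Right.
Player B against C: payoffs 0.6, 4.6 → best response Right.
Mutual best responses: (A, Left); (B, Right).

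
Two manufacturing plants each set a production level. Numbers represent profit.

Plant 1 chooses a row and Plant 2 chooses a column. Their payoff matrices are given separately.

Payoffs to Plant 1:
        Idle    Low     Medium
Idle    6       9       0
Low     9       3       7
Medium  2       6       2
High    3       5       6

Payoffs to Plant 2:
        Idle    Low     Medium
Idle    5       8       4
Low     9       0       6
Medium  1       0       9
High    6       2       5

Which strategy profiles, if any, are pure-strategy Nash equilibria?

For each player, find the best response to each opponent profile; mutual best responses are the pure NE.
Plant 1 against Idle: payoffs 6, 9, 2, 3 → best response Low.
Plant 1 against Low: payoffs 9, 3, 6, 5 → best response Idle.
Plant 1 against Medium: payoffs 0, 7, 2, 6 → best response Low.
Plant 2 against Idle: payoffs 5, 8, 4 → best response Low.
Plant 2 against Low: payoffs 9, 0, 6 → best response Idle.
Plant 2 against Medium: payoffs 1, 0, 9 → best response Medium.
Plant 2 against High: payoffs 6, 2, 5 → best response Idle.
Mutual best responses: (Idle, Low); (Low, Idle).

Pure-strategy Nash equilibria: (Idle, Low); (Low, Idle)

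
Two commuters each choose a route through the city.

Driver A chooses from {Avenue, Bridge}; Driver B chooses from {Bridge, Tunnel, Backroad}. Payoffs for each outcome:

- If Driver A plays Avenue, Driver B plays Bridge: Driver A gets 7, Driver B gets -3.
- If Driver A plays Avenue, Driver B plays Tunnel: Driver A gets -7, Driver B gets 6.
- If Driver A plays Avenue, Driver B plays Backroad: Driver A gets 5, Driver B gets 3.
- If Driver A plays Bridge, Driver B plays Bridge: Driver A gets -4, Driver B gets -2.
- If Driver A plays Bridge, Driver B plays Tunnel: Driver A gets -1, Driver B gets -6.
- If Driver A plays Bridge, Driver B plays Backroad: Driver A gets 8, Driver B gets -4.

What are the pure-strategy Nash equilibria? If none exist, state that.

(Avenue, Bridge): Driver B can switch to Tunnel (-3 → 6). Not NE.
(Avenue, Tunnel): Driver A can switch to Bridge (-7 → -1). Not NE.
(Avenue, Backroad): Driver A can switch to Bridge (5 → 8). Not NE.
(Bridge, Bridge): Driver A can switch to Avenue (-4 → 7). Not NE.
(Bridge, Tunnel): Driver B can switch to Bridge (-6 → -2). Not NE.
(Bridge, Backroad): Driver B can switch to Bridge (-4 → -2). Not NE.

No pure-strategy Nash equilibrium.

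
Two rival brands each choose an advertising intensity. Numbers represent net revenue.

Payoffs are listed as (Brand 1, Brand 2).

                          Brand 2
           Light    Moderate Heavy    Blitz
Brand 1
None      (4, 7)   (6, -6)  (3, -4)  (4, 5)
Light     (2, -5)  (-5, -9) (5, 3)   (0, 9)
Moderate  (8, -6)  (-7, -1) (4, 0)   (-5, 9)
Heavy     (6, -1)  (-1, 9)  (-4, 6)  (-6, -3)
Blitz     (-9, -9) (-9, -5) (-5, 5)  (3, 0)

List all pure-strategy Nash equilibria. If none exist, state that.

No pure-strategy Nash equilibrium.

Brand 1 against Light: payoffs 4, 2, 8, 6, -9 → best response Moderate.
Brand 1 against Moderate: payoffs 6, -5, -7, -1, -9 → best response None.
Brand 1 against Heavy: payoffs 3, 5, 4, -4, -5 → best response Light.
Brand 1 against Blitz: payoffs 4, 0, -5, -6, 3 → best response None.
Brand 2 against None: payoffs 7, -6, -4, 5 → best response Light.
Brand 2 against Light: payoffs -5, -9, 3, 9 → best response Blitz.
Brand 2 against Moderate: payoffs -6, -1, 0, 9 → best response Blitz.
Brand 2 against Heavy: payoffs -1, 9, 6, -3 → best response Moderate.
Brand 2 against Blitz: payoffs -9, -5, 5, 0 → best response Heavy.
No profile is a mutual best response for all players.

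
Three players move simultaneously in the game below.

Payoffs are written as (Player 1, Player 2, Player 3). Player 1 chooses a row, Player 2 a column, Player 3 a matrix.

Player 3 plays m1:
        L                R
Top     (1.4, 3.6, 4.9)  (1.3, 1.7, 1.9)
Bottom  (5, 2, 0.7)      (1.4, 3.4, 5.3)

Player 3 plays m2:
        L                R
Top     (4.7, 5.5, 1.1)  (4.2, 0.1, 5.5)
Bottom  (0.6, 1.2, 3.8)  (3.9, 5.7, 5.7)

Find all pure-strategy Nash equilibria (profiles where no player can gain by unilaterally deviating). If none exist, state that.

(Top, L, m1): Player 1 can switch to Bottom (1.4 → 5). Not NE.
(Top, L, m2): Player 3 can switch to m1 (1.1 → 4.9). Not NE.
(Top, R, m1): Player 1 can switch to Bottom (1.3 → 1.4). Not NE.
(Top, R, m2): Player 2 can switch to L (0.1 → 5.5). Not NE.
(Bottom, L, m1): Player 2 can switch to R (2 → 3.4). Not NE.
(Bottom, L, m2): Player 1 can switch to Top (0.6 → 4.7). Not NE.
(Bottom, R, m1): Player 3 can switch to m2 (5.3 → 5.7). Not NE.
(Bottom, R, m2): Player 1 can switch to Top (3.9 → 4.2). Not NE.

This game has no pure Nash equilibrium.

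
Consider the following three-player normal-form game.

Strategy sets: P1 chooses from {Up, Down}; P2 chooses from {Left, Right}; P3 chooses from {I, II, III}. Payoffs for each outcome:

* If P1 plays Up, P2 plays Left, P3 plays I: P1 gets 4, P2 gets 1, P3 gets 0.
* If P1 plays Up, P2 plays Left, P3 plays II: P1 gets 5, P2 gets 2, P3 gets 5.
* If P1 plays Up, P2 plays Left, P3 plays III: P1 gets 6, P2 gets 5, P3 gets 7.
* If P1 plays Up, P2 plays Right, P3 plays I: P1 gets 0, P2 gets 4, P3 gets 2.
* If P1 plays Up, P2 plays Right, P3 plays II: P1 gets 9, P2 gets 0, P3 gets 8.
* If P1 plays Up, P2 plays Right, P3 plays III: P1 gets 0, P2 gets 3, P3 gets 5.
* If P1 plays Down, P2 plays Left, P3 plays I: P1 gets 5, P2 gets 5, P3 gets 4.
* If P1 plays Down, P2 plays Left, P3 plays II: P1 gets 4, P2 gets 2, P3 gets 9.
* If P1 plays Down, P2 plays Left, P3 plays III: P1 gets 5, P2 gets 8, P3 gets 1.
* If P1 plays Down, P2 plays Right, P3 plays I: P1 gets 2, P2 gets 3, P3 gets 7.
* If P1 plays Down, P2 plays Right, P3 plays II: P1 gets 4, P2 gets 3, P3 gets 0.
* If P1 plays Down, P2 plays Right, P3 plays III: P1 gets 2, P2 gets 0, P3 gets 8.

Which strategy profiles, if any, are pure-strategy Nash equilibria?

P1 against (Left, I): payoffs 4, 5 → best response Down.
P1 against (Left, II): payoffs 5, 4 → best response Up.
P1 against (Left, III): payoffs 6, 5 → best response Up.
P1 against (Right, I): payoffs 0, 2 → best response Down.
P1 against (Right, II): payoffs 9, 4 → best response Up.
P1 against (Right, III): payoffs 0, 2 → best response Down.
P2 against (Up, I): payoffs 1, 4 → best response Right.
P2 against (Up, II): payoffs 2, 0 → best response Left.
P2 against (Up, III): payoffs 5, 3 → best response Left.
P2 against (Down, I): payoffs 5, 3 → best response Left.
P2 against (Down, II): payoffs 2, 3 → best response Right.
P2 against (Down, III): payoffs 8, 0 → best response Left.
P3 against (Up, Left): payoffs 0, 5, 7 → best response III.
P3 against (Up, Right): payoffs 2, 8, 5 → best response II.
P3 against (Down, Left): payoffs 4, 9, 1 → best response II.
P3 against (Down, Right): payoffs 7, 0, 8 → best response III.
Mutual best responses: (Up, Left, III).

The unique pure-strategy Nash equilibrium is (Up, Left, III).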